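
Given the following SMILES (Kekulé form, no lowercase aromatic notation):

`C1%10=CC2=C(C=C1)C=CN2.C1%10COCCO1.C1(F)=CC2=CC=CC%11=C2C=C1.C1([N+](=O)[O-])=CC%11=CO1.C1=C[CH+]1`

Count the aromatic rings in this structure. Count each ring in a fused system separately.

The SMILES encodes a six-membered carbon ring with three alternating C=C double bonds, fused to a five-membered ring containing one N–H nitrogen and two C=C double bonds; a six-membered saturated ring with oxygens at positions 1 and 4; two fused six-membered carbon rings, each with three alternating C=C double bonds; a five-membered ring of four carbons and one oxygen, with two C=C double bonds; a three-membered all-carbon ring bearing a positive charge on one carbon, with one C=C double bond.
The fused 6/5-membered bicyclic (with one N–H) is a single π system with 9 sp² atoms and 10 π electrons from ring double bonds plus a heteroatom lone pair. 10 = 4(2)+2, so the system is aromatic and both rings count as aromatic (indole).
The 6-membered ring with two oxygens (1,4) has only sp³ atoms, so it is not fully conjugated — not aromatic (1,4-dioxane).
The fused 6/6-membered bicyclic is a single π system with 10 sp² atoms and 10 π electrons from ring double bonds. 10 = 4(2)+2, so the system is aromatic and both rings count as aromatic (naphthalene).
The 5-membered ring with one oxygen is planar and fully conjugated; 2 ring double bonds (4 π electrons) plus a heteroatom lone pair (2) give 6 π electrons. Since 6 = 4n+2 (n=1), it is aromatic (furan).
The 3-membered ring is fully conjugated (every ring atom contributes a p orbital); 1 ring double bond (2 π electrons) plus the carbocation's empty p orbital (0, but keeps the ring conjugated) give 2 π electrons. 2 = 4(0)+2, so it is aromatic (cyclopropenyl cation).
6 of the 7 rings are aromatic. Total: 6.

6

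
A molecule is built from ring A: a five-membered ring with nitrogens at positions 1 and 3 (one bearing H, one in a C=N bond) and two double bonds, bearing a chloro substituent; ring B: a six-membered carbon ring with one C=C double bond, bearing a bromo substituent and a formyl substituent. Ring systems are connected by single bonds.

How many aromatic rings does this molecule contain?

1

Ring A has a continuous p-orbital overlap around the ring; 2 ring double bonds (4 π electrons) plus a heteroatom lone pair (2) give 6 π electrons. 6 = 4(1)+2, so ring A is aromatic (imidazole).
Ring B has four sp³ carbons, so it is not fully conjugated — not aromatic (cyclohexene).
Aromatic: A. Total: 1.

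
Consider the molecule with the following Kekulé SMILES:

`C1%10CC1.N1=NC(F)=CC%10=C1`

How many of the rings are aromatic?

1

The SMILES encodes a three-membered saturated carbon ring; a six-membered ring with two adjacent nitrogens and three alternating double bonds.
The 3-membered ring has only sp³ atoms, so it is not fully conjugated — not aromatic (cyclopropane).
The 6-membered ring with two nitrogens (1,2) is fully conjugated (every ring atom contributes a p orbital); 3 ring double bonds give 6 π electrons. Since 6 = 4n+2 (n=1), it is aromatic (pyridazine).
1 of the 2 rings is aromatic. Total: 1.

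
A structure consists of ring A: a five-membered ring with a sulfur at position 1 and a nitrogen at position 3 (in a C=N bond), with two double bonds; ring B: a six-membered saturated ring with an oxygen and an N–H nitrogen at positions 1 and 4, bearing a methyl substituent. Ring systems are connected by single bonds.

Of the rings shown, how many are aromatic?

1

Ring A has a continuous p-orbital overlap around the ring; 2 ring double bonds (4 π electrons) plus a heteroatom lone pair (2) give 6 π electrons. Since 6 = 4n+2 (n=1), ring A is aromatic (thiazole).
Ring B has only sp³ atoms, so it is not fully conjugated — not aromatic (morpholine).
Aromatic: A. Total: 1.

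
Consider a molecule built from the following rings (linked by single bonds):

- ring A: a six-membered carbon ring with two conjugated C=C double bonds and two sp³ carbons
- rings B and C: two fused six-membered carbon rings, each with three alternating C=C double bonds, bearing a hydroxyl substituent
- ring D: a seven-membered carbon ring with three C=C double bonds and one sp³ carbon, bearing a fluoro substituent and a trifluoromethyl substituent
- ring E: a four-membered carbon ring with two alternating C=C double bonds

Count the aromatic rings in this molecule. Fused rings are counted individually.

Ring A has two sp³ carbons, so it is not fully conjugated — not aromatic (1,3-cyclohexadiene).
Rings B and C form a fused bicyclic system with 10 sp² atoms and 10 π electrons from ring double bonds. 10 = 4(2)+2, so the system is aromatic and both rings count as aromatic (naphthalene).
Ring D has one sp³ carbon, so it is not fully conjugated — not aromatic (cycloheptatriene).
Ring E has only sp² ring atoms; a planar conformation would have a fully conjugated π system of 4 electrons. But 4 = 4(1), which is 4n not 4n+2, so ring E is not aromatic (cyclobutadiene) — cyclobutadiene is antiaromatic and distorts to a rectangle.
Aromatic: B, C. Total: 2.

2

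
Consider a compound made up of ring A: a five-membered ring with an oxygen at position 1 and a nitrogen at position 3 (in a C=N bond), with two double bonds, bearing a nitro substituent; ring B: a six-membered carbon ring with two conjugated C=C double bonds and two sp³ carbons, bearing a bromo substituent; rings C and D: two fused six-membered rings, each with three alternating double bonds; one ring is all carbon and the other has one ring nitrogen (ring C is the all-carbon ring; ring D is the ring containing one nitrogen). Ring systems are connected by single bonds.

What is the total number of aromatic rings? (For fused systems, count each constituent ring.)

Ring A has a continuous p-orbital overlap around the ring; 2 ring double bonds (4 π electrons) plus a heteroatom lone pair (2) give 6 π electrons. 6 = 4(1)+2, so ring A is aromatic (oxazole).
Ring B has two sp³ carbons, so it is not fully conjugated — not aromatic (1,3-cyclohexadiene).
Rings C and D form a fused bicyclic system (with one nitrogen) with 10 sp² atoms and 10 π electrons from ring double bonds. 10 = 4(2)+2, so the system is aromatic and both rings count as aromatic (quinoline).
Aromatic: A, C, D. Total: 3.

3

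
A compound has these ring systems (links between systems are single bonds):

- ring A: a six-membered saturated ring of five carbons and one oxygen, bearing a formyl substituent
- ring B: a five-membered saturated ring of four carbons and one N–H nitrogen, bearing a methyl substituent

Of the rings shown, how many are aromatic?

0

Ring A has only sp³ atoms, so it is not fully conjugated — not aromatic (tetrahydropyran).
Ring B has only sp³ atoms, so it is not fully conjugated — not aromatic (pyrrolidine).
No ring is aromatic. Total: 0.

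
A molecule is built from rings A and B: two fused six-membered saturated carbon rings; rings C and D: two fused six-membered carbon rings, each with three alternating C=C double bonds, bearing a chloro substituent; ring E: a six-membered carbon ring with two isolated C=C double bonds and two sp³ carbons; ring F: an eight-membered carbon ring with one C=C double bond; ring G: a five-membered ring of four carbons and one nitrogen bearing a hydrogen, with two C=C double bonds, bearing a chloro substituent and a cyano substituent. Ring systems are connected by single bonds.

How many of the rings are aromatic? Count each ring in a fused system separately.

Ring A has only sp³ atoms, so it is not fully conjugated — not aromatic (cyclohexane ring).
Ring B has only sp³ atoms, so it is not fully conjugated — not aromatic (cyclohexane ring).
Rings C and D form a fused bicyclic system with 10 sp² atoms and 10 π electrons from ring double bonds. 10 = 4(2)+2, so the system is aromatic and both rings count as aromatic (naphthalene).
Ring E has two sp³ carbons, so it is not fully conjugated — not aromatic (1,4-cyclohexadiene).
Ring F has six sp³ carbons, so it is not fully conjugated — not aromatic (cyclooctene).
Ring G has a continuous p-orbital overlap around the ring; 2 ring double bonds (4 π electrons) plus a heteroatom lone pair (2) give 6 π electrons. 6 = 4(1)+2, so ring G is aromatic (pyrrole).
Aromatic: C, D, G. Total: 3.

3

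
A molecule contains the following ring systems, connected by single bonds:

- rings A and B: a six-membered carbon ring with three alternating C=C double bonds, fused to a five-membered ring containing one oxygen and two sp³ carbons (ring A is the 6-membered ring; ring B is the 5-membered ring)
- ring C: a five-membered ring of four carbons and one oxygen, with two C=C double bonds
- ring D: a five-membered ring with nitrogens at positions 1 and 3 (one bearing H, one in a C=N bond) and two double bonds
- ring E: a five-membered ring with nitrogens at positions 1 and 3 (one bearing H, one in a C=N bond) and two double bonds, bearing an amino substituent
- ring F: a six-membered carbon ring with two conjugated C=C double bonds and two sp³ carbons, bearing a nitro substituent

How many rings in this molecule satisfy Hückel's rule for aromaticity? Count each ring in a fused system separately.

4

Ring A is fully conjugated (every ring atom contributes a p orbital); 3 ring double bonds give 6 π electrons. 6 = 4(1)+2, so ring A is aromatic (benzene ring).
Ring B has two sp³ carbons, so it is not fully conjugated — not aromatic (oxolane ring).
Ring C is fully conjugated (every ring atom contributes a p orbital); 2 ring double bonds (4 π electrons) plus a heteroatom lone pair (2) give 6 π electrons. 6 = 4(1)+2, so ring C is aromatic (furan).
Ring D is planar and fully conjugated; 2 ring double bonds (4 π electrons) plus a heteroatom lone pair (2) give 6 π electrons. 6 = 4(1)+2, so ring D is aromatic (imidazole).
Ring E is fully conjugated (every ring atom contributes a p orbital); 2 ring double bonds (4 π electrons) plus a heteroatom lone pair (2) give 6 π electrons. That satisfies 4n+2 with n=1, so ring E is aromatic (imidazole).
Ring F has two sp³ carbons, so it is not fully conjugated — not aromatic (1,3-cyclohexadiene).
Aromatic: A, C, D, E. Total: 4.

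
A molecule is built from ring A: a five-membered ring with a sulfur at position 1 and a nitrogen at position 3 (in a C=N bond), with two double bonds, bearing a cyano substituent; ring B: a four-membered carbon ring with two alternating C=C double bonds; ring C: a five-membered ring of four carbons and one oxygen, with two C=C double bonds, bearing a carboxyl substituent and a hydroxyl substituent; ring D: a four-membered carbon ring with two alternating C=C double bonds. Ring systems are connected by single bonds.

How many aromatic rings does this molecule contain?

2

Ring A is fully conjugated (every ring atom contributes a p orbital); 2 ring double bonds (4 π electrons) plus a heteroatom lone pair (2) give 6 π electrons. 6 = 4(1)+2, so ring A is aromatic (thiazole).
Ring B has only sp² ring atoms; a planar conformation would have a fully conjugated π system of 4 electrons. But 4 = 4(1), which is 4n not 4n+2, so ring B is not aromatic (cyclobutadiene) — cyclobutadiene is antiaromatic and distorts to a rectangle.
Ring C is planar and fully conjugated; 2 ring double bonds (4 π electrons) plus a heteroatom lone pair (2) give 6 π electrons. Since 6 = 4n+2 (n=1), ring C is aromatic (furan).
Ring D has only sp² ring atoms; a planar conformation would have a fully conjugated π system of 4 electrons. But 4 = 4(1), which is 4n not 4n+2, so ring D is not aromatic (cyclobutadiene) — cyclobutadiene is antiaromatic and distorts to a rectangle.
Aromatic: A, C. Total: 2.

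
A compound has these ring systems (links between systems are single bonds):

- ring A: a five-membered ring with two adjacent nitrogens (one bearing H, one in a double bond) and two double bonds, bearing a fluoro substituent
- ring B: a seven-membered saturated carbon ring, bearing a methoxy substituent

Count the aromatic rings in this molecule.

1

Ring A is planar and fully conjugated; 2 ring double bonds (4 π electrons) plus a heteroatom lone pair (2) give 6 π electrons. That satisfies 4n+2 with n=1, so ring A is aromatic (pyrazole).
Ring B has only sp³ atoms, so it is not fully conjugated — not aromatic (cycloheptane).
Aromatic: A. Total: 1.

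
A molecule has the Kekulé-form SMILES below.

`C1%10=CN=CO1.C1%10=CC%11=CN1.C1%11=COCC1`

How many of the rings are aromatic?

The SMILES encodes a five-membered ring with an oxygen at position 1 and a nitrogen at position 3 (in a C=N bond), with two double bonds; a five-membered ring of four carbons and one nitrogen bearing a hydrogen, with two C=C double bonds; a five-membered ring of four carbons and one oxygen, with one C=C double bond and two sp³ carbons.
The 5-membered ring with one oxygen and one =N– is planar and fully conjugated; 2 ring double bonds (4 π electrons) plus a heteroatom lone pair (2) give 6 π electrons. That satisfies 4n+2 with n=1, so it is aromatic (oxazole).
The 5-membered ring with one N–H has a continuous p-orbital overlap around the ring; 2 ring double bonds (4 π electrons) plus a heteroatom lone pair (2) give 6 π electrons. 6 = 4(1)+2, so it is aromatic (pyrrole).
The 5-membered ring with one oxygen has two sp³ carbons, so it is not fully conjugated — not aromatic (2,3-dihydrofuran).
2 of the 3 rings are aromatic. Total: 2.

2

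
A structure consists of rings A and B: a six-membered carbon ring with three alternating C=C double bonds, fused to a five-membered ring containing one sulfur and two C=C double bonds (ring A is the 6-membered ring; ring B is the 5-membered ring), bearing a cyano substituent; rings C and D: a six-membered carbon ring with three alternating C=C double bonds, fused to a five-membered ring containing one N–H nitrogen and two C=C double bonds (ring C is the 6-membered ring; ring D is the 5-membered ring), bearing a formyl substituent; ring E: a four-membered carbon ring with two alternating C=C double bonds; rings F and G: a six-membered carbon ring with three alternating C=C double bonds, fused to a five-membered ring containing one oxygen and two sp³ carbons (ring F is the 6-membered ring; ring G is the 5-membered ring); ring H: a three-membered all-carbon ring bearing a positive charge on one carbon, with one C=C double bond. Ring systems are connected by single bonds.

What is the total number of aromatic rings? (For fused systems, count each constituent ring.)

Rings A and B form a fused bicyclic system (with one sulfur) with 9 sp² atoms and 10 π electrons from ring double bonds plus a heteroatom lone pair. 10 = 4(2)+2, so the system is aromatic and both rings count as aromatic (benzothiophene).
Rings C and D form a fused bicyclic system (with one N–H) with 9 sp² atoms and 10 π electrons from ring double bonds plus a heteroatom lone pair. 10 = 4(2)+2, so the system is aromatic and both rings count as aromatic (indole).
Ring E has only sp² ring atoms; a planar conformation would have a fully conjugated π system of 4 electrons. But 4 = 4(1), which is 4n not 4n+2, so ring E is not aromatic (cyclobutadiene) — cyclobutadiene is antiaromatic and distorts to a rectangle.
Ring F is fully conjugated (every ring atom contributes a p orbital); 3 ring double bonds give 6 π electrons. 6 = 4(1)+2, so ring F is aromatic (benzene ring).
Ring G has two sp³ carbons, so it is not fully conjugated — not aromatic (oxolane ring).
Ring H is fully conjugated (every ring atom contributes a p orbital); 1 ring double bond (2 π electrons) plus the carbocation's empty p orbital (0, but keeps the ring conjugated) give 2 π electrons. Since 2 = 4n+2 (n=0), ring H is aromatic (cyclopropenyl cation).
Aromatic: A, B, C, D, F, H. Total: 6.

6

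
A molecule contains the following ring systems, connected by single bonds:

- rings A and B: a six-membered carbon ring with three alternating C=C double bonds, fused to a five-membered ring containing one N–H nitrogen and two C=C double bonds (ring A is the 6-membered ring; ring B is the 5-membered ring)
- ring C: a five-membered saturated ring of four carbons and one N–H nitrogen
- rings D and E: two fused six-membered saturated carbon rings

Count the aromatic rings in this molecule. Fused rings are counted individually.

Rings A and B form a fused bicyclic system (with one N–H) with 9 sp² atoms and 10 π electrons from ring double bonds plus a heteroatom lone pair. 10 = 4(2)+2, so the system is aromatic and both rings count as aromatic (indole).
Ring C has only sp³ atoms, so it is not fully conjugated — not aromatic (pyrrolidine).
Ring D has only sp³ atoms, so it is not fully conjugated — not aromatic (cyclohexane ring).
Ring E has only sp³ atoms, so it is not fully conjugated — not aromatic (cyclohexane ring).
Aromatic: A, B. Total: 2.

2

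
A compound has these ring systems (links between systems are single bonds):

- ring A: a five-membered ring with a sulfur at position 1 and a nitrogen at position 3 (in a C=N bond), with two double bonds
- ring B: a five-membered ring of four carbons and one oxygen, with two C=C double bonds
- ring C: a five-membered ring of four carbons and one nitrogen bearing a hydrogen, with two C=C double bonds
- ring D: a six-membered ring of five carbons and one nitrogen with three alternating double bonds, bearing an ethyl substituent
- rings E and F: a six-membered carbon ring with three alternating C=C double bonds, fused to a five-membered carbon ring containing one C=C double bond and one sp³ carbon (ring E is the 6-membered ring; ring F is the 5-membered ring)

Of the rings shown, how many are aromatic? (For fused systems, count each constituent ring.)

Ring A is planar and fully conjugated; 2 ring double bonds (4 π electrons) plus a heteroatom lone pair (2) give 6 π electrons. 6 = 4(1)+2, so ring A is aromatic (thiazole).
Ring B is fully conjugated (every ring atom contributes a p orbital); 2 ring double bonds (4 π electrons) plus a heteroatom lone pair (2) give 6 π electrons. That satisfies 4n+2 with n=1, so ring B is aromatic (furan).
Ring C is fully conjugated (every ring atom contributes a p orbital); 2 ring double bonds (4 π electrons) plus a heteroatom lone pair (2) give 6 π electrons. 6 = 4(1)+2, so ring C is aromatic (pyrrole).
Ring D is planar and fully conjugated; 3 ring double bonds give 6 π electrons. That satisfies 4n+2 with n=1, so ring D is aromatic (pyridine).
Ring E has a continuous p-orbital overlap around the ring; 3 ring double bonds give 6 π electrons. That satisfies 4n+2 with n=1, so ring E is aromatic (benzene ring).
Ring F has one sp³ carbon, so it is not fully conjugated — not aromatic (cyclopentene ring).
Aromatic: A, B, C, D, E. Total: 5.

5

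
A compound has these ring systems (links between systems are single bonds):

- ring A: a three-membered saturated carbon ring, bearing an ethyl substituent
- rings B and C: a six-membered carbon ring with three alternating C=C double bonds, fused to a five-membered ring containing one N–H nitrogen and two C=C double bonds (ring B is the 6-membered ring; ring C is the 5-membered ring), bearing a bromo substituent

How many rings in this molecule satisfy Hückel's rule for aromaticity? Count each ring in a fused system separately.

2

Ring A has only sp³ atoms, so it is not fully conjugated — not aromatic (cyclopropane).
Rings B and C form a fused bicyclic system (with one N–H) with 9 sp² atoms and 10 π electrons from ring double bonds plus a heteroatom lone pair. 10 = 4(2)+2, so the system is aromatic and both rings count as aromatic (indole).
Aromatic: B, C. Total: 2.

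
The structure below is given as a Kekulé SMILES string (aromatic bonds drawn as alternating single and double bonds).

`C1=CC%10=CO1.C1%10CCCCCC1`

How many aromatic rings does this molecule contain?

The SMILES encodes a five-membered ring of four carbons and one oxygen, with two C=C double bonds; a seven-membered saturated carbon ring.
The 5-membered ring with one oxygen is fully conjugated (every ring atom contributes a p orbital); 2 ring double bonds (4 π electrons) plus a heteroatom lone pair (2) give 6 π electrons. That satisfies 4n+2 with n=1, so it is aromatic (furan).
The 7-membered ring has only sp³ atoms, so it is not fully conjugated — not aromatic (cycloheptane).
1 of the 2 rings is aromatic. Total: 1.

1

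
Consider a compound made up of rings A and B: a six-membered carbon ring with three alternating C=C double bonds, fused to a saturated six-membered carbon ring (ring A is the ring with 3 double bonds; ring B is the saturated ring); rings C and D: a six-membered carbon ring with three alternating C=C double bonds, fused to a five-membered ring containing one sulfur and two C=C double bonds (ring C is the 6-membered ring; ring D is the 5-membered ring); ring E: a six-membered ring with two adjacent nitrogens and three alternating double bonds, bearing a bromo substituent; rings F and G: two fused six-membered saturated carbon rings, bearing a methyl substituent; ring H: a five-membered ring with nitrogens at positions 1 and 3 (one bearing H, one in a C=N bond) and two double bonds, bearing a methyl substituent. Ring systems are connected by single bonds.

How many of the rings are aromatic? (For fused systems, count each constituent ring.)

Ring A is planar and fully conjugated; 3 ring double bonds give 6 π electrons. That satisfies 4n+2 with n=1, so ring A is aromatic (benzene ring).
Ring B has four sp³ carbons, so it is not fully conjugated — not aromatic (cyclohexane ring).
Rings C and D form a fused bicyclic system (with one sulfur) with 9 sp² atoms and 10 π electrons from ring double bonds plus a heteroatom lone pair. 10 = 4(2)+2, so the system is aromatic and both rings count as aromatic (benzothiophene).
Ring E is fully conjugated (every ring atom contributes a p orbital); 3 ring double bonds give 6 π electrons. 6 = 4(1)+2, so ring E is aromatic (pyridazine).
Ring F has only sp³ atoms, so it is not fully conjugated — not aromatic (cyclohexane ring).
Ring G has only sp³ atoms, so it is not fully conjugated — not aromatic (cyclohexane ring).
Ring H has a continuous p-orbital overlap around the ring; 2 ring double bonds (4 π electrons) plus a heteroatom lone pair (2) give 6 π electrons. 6 = 4(1)+2, so ring H is aromatic (imidazole).
Aromatic: A, C, D, E, H. Total: 5.

5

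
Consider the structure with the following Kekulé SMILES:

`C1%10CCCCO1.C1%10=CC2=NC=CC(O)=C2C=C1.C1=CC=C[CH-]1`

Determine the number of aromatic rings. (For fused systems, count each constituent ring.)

3

The SMILES encodes a six-membered saturated ring of five carbons and one oxygen; two fused six-membered rings, each with three alternating double bonds; one ring is all carbon and the other has one ring nitrogen; a five-membered all-carbon ring bearing a negative charge on one carbon, with two C=C double bonds.
The 6-membered ring with one oxygen has only sp³ atoms, so it is not fully conjugated — not aromatic (tetrahydropyran).
The fused 6/6-membered bicyclic (with one nitrogen) is a single π system with 10 sp² atoms and 10 π electrons from ring double bonds. 10 = 4(2)+2, so the system is aromatic and both rings count as aromatic (quinoline).
The 5-membered ring is fully conjugated (every ring atom contributes a p orbital); 2 ring double bonds (4 π electrons) plus the carbanion lone pair (2) give 6 π electrons. 6 = 4(1)+2, so it is aromatic (cyclopentadienyl anion).
3 of the 4 rings are aromatic. Total: 3.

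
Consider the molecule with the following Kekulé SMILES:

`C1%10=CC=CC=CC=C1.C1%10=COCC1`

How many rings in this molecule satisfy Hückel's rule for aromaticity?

0

The SMILES encodes an eight-membered carbon ring with four alternating C=C double bonds; a five-membered ring of four carbons and one oxygen, with one C=C double bond and two sp³ carbons.
The 8-membered ring has only sp² ring atoms; a planar conformation would have a fully conjugated π system of 8 electrons. But 8 = 4(2), which is 4n not 4n+2, so it is not aromatic (cyclooctatetraene) — cyclooctatetraene distorts into a non-planar tub to avoid antiaromaticity.
The 5-membered ring with one oxygen has two sp³ carbons, so it is not fully conjugated — not aromatic (2,3-dihydrofuran).
None of the rings are aromatic. Total: 0.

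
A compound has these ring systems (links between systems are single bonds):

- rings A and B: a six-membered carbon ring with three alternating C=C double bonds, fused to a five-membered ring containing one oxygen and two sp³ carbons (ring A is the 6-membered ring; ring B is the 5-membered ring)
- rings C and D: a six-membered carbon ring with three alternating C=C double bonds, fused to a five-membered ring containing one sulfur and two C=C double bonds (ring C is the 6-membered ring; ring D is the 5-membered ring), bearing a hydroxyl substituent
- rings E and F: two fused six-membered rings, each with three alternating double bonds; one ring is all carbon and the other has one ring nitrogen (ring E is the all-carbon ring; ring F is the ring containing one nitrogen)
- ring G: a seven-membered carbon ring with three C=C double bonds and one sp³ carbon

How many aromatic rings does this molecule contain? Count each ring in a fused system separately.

5

Ring A is fully conjugated (every ring atom contributes a p orbital); 3 ring double bonds give 6 π electrons. Since 6 = 4n+2 (n=1), ring A is aromatic (benzene ring).
Ring B has two sp³ carbons, so it is not fully conjugated — not aromatic (oxolane ring).
Rings C and D form a fused bicyclic system (with one sulfur) with 9 sp² atoms and 10 π electrons from ring double bonds plus a heteroatom lone pair. 10 = 4(2)+2, so the system is aromatic and both rings count as aromatic (benzothiophene).
Rings E and F form a fused bicyclic system (with one nitrogen) with 10 sp² atoms and 10 π electrons from ring double bonds. 10 = 4(2)+2, so the system is aromatic and both rings count as aromatic (quinoline).
Ring G has one sp³ carbon, so it is not fully conjugated — not aromatic (cycloheptatriene).
Aromatic: A, C, D, E, F. Total: 5.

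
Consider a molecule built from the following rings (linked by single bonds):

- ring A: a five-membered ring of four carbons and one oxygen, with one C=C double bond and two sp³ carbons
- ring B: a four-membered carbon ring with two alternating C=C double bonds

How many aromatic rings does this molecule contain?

Ring A has two sp³ carbons, so it is not fully conjugated — not aromatic (2,3-dihydrofuran).
Ring B has only sp² ring atoms; a planar conformation would have a fully conjugated π system of 4 electrons. But 4 = 4(1), which is 4n not 4n+2, so ring B is not aromatic (cyclobutadiene) — cyclobutadiene is antiaromatic and distorts to a rectangle.
No ring is aromatic. Total: 0.

0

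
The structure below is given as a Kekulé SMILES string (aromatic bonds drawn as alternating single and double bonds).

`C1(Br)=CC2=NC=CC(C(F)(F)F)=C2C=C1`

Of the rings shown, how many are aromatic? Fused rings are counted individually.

2

The SMILES encodes two fused six-membered rings, each with three alternating double bonds; one ring is all carbon and the other has one ring nitrogen.
The fused 6/6-membered bicyclic (with one nitrogen) is a single π system with 10 sp² atoms and 10 π electrons from ring double bonds. 10 = 4(2)+2, so the system is aromatic and both rings count as aromatic (quinoline).
2 of the 2 rings are aromatic. Total: 2.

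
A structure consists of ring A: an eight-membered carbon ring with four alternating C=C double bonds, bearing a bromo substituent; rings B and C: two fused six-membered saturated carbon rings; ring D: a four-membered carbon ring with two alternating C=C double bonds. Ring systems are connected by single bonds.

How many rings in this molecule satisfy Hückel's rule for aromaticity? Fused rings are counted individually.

0

Ring A has only sp² ring atoms; a planar conformation would have a fully conjugated π system of 8 electrons. But 8 = 4(2), which is 4n not 4n+2, so ring A is not aromatic (cyclooctatetraene) — cyclooctatetraene distorts into a non-planar tub to avoid antiaromaticity.
Ring B has only sp³ atoms, so it is not fully conjugated — not aromatic (cyclohexane ring).
Ring C has only sp³ atoms, so it is not fully conjugated — not aromatic (cyclohexane ring).
Ring D has only sp² ring atoms; a planar conformation would have a fully conjugated π system of 4 electrons. But 4 = 4(1), which is 4n not 4n+2, so ring D is not aromatic (cyclobutadiene) — cyclobutadiene is antiaromatic and distorts to a rectangle.
No ring is aromatic. Total: 0.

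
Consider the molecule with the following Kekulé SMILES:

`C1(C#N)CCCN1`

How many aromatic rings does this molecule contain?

0

The SMILES encodes a five-membered saturated ring of four carbons and one N–H nitrogen.
The 5-membered ring with one N–H has only sp³ atoms, so it is not fully conjugated — not aromatic (pyrrolidine).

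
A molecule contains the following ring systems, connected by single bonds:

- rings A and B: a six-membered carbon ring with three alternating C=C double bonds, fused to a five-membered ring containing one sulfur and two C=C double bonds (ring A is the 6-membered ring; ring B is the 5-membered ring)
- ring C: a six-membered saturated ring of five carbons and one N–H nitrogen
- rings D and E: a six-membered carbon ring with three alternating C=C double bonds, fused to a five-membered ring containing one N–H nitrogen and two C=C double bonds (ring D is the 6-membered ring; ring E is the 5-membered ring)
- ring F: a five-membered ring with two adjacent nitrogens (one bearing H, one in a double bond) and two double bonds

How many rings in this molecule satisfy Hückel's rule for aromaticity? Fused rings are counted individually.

Rings A and B form a fused bicyclic system (with one sulfur) with 9 sp² atoms and 10 π electrons from ring double bonds plus a heteroatom lone pair. 10 = 4(2)+2, so the system is aromatic and both rings count as aromatic (benzothiophene).
Ring C has only sp³ atoms, so it is not fully conjugated — not aromatic (piperidine).
Rings D and E form a fused bicyclic system (with one N–H) with 9 sp² atoms and 10 π electrons from ring double bonds plus a heteroatom lone pair. 10 = 4(2)+2, so the system is aromatic and both rings count as aromatic (indole).
Ring F has a continuous p-orbital overlap around the ring; 2 ring double bonds (4 π electrons) plus a heteroatom lone pair (2) give 6 π electrons. 6 = 4(1)+2, so ring F is aromatic (pyrazole).
Aromatic: A, B, D, E, F. Total: 5.

5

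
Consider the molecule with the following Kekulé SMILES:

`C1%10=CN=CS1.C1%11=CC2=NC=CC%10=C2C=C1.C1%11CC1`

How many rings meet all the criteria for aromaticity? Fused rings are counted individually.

3

The SMILES encodes a five-membered ring with a sulfur at position 1 and a nitrogen at position 3 (in a C=N bond), with two double bonds; two fused six-membered rings, each with three alternating double bonds; one ring is all carbon and the other has one ring nitrogen; a three-membered saturated carbon ring.
The 5-membered ring with one sulfur and one =N– has a continuous p-orbital overlap around the ring; 2 ring double bonds (4 π electrons) plus a heteroatom lone pair (2) give 6 π electrons. 6 = 4(1)+2, so it is aromatic (thiazole).
The fused 6/6-membered bicyclic (with one nitrogen) is a single π system with 10 sp² atoms and 10 π electrons from ring double bonds. 10 = 4(2)+2, so the system is aromatic and both rings count as aromatic (quinoline).
The 3-membered ring has only sp³ atoms, so it is not fully conjugated — not aromatic (cyclopropane).
3 of the 4 rings are aromatic. Total: 3.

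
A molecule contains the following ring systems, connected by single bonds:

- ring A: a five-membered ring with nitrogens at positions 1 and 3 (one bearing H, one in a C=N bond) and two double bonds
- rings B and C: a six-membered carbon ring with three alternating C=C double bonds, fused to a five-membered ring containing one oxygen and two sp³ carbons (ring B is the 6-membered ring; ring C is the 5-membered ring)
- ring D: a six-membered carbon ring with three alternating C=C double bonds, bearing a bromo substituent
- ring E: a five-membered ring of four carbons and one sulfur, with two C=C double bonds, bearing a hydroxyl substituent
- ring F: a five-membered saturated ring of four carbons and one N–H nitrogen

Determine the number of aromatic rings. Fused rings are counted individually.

4

Ring A has a continuous p-orbital overlap around the ring; 2 ring double bonds (4 π electrons) plus a heteroatom lone pair (2) give 6 π electrons. 6 = 4(1)+2, so ring A is aromatic (imidazole).
Ring B is fully conjugated (every ring atom contributes a p orbital); 3 ring double bonds give 6 π electrons. That satisfies 4n+2 with n=1, so ring B is aromatic (benzene ring).
Ring C has two sp³ carbons, so it is not fully conjugated — not aromatic (oxolane ring).
Ring D is fully conjugated (every ring atom contributes a p orbital); 3 ring double bonds give 6 π electrons. That satisfies 4n+2 with n=1, so ring D is aromatic (benzene).
Ring E is planar and fully conjugated; 2 ring double bonds (4 π electrons) plus a heteroatom lone pair (2) give 6 π electrons. Since 6 = 4n+2 (n=1), ring E is aromatic (thiophene).
Ring F has only sp³ atoms, so it is not fully conjugated — not aromatic (pyrrolidine).
Aromatic: A, B, D, E. Total: 4.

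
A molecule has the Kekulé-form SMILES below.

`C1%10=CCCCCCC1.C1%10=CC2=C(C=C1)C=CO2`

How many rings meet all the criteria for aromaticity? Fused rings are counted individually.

2

The SMILES encodes an eight-membered carbon ring with one C=C double bond; a six-membered carbon ring with three alternating C=C double bonds, fused to a five-membered ring containing one oxygen and two C=C double bonds.
The 8-membered ring has six sp³ carbons, so it is not fully conjugated — not aromatic (cyclooctene).
The fused 6/5-membered bicyclic (with one oxygen) is a single π system with 9 sp² atoms and 10 π electrons from ring double bonds plus a heteroatom lone pair. 10 = 4(2)+2, so the system is aromatic and both rings count as aromatic (benzofuran).
2 of the 3 rings are aromatic. Total: 2.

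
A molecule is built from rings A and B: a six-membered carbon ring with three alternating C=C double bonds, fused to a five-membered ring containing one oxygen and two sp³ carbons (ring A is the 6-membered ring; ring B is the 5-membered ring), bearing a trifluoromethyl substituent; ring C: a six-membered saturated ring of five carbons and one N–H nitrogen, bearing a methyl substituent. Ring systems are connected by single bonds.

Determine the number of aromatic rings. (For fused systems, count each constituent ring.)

Ring A is planar and fully conjugated; 3 ring double bonds give 6 π electrons. 6 = 4(1)+2, so ring A is aromatic (benzene ring).
Ring B has two sp³ carbons, so it is not fully conjugated — not aromatic (oxolane ring).
Ring C has only sp³ atoms, so it is not fully conjugated — not aromatic (piperidine).
Aromatic: A. Total: 1.

1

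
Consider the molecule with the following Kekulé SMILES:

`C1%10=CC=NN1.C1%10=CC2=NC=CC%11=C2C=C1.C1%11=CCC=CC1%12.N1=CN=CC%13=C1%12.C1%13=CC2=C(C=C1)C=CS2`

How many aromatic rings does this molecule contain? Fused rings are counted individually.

The SMILES encodes a five-membered ring with two adjacent nitrogens (one bearing H, one in a double bond) and two double bonds; two fused six-membered rings, each with three alternating double bonds; one ring is all carbon and the other has one ring nitrogen; a six-membered carbon ring with two isolated C=C double bonds and two sp³ carbons; a six-membered ring with nitrogens at positions 1 and 3 and three alternating double bonds; a six-membered carbon ring with three alternating C=C double bonds, fused to a five-membered ring containing one sulfur and two C=C double bonds.
The 5-membered ring with two adjacent nitrogens (one N–H, one =N–) has a continuous p-orbital overlap around the ring; 2 ring double bonds (4 π electrons) plus a heteroatom lone pair (2) give 6 π electrons. That satisfies 4n+2 with n=1, so it is aromatic (pyrazole).
The fused 6/6-membered bicyclic (with one nitrogen) is a single π system with 10 sp² atoms and 10 π electrons from ring double bonds. 10 = 4(2)+2, so the system is aromatic and both rings count as aromatic (quinoline).
The 6-membered ring has two sp³ carbons, so it is not fully conjugated — not aromatic (1,4-cyclohexadiene).
The 6-membered ring with two nitrogens (1,3) is fully conjugated (every ring atom contributes a p orbital); 3 ring double bonds give 6 π electrons. Since 6 = 4n+2 (n=1), it is aromatic (pyrimidine).
The fused 6/5-membered bicyclic (with one sulfur) is a single π system with 9 sp² atoms and 10 π electrons from ring double bonds plus a heteroatom lone pair. 10 = 4(2)+2, so the system is aromatic and both rings count as aromatic (benzothiophene).
6 of the 7 rings are aromatic. Total: 6.

6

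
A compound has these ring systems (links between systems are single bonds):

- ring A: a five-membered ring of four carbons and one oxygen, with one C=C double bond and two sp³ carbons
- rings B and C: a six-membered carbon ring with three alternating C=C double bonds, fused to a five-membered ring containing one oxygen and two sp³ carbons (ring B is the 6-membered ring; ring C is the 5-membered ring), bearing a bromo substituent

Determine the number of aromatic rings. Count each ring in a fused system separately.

1

Ring A has two sp³ carbons, so it is not fully conjugated — not aromatic (2,3-dihydrofuran).
Ring B has a continuous p-orbital overlap around the ring; 3 ring double bonds give 6 π electrons. 6 = 4(1)+2, so ring B is aromatic (benzene ring).
Ring C has two sp³ carbons, so it is not fully conjugated — not aromatic (oxolane ring).
Aromatic: B. Total: 1.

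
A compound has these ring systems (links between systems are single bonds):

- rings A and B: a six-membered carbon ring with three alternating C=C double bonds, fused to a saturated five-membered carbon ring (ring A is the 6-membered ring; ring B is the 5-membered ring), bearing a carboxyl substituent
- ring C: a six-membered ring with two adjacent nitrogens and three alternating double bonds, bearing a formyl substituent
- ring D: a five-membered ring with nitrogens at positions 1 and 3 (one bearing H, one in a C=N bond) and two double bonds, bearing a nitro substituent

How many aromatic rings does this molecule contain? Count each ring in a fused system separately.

3

Ring A is fully conjugated (every ring atom contributes a p orbital); 3 ring double bonds give 6 π electrons. 6 = 4(1)+2, so ring A is aromatic (benzene ring).
Ring B has three sp³ carbons, so it is not fully conjugated — not aromatic (cyclopentane ring).
Ring C has a continuous p-orbital overlap around the ring; 3 ring double bonds give 6 π electrons. That satisfies 4n+2 with n=1, so ring C is aromatic (pyridazine).
Ring D is fully conjugated (every ring atom contributes a p orbital); 2 ring double bonds (4 π electrons) plus a heteroatom lone pair (2) give 6 π electrons. That satisfies 4n+2 with n=1, so ring D is aromatic (imidazole).
Aromatic: A, C, D. Total: 3.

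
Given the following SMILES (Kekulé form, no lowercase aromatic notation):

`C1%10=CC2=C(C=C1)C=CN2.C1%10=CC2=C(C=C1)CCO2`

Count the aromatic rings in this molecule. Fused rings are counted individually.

3

The SMILES encodes a six-membered carbon ring with three alternating C=C double bonds, fused to a five-membered ring containing one N–H nitrogen and two C=C double bonds; a six-membered carbon ring with three alternating C=C double bonds, fused to a five-membered ring containing one oxygen and two sp³ carbons.
The fused 6/5-membered bicyclic (with one N–H) is a single π system with 9 sp² atoms and 10 π electrons from ring double bonds plus a heteroatom lone pair. 10 = 4(2)+2, so the system is aromatic and both rings count as aromatic (indole).
The 6-membered ring has a continuous p-orbital overlap around the ring; 3 ring double bonds give 6 π electrons. Since 6 = 4n+2 (n=1), it is aromatic (benzene ring).
The 5-membered ring with one oxygen has two sp³ carbons, so it is not fully conjugated — not aromatic (oxolane ring).
3 of the 4 rings are aromatic. Total: 3.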